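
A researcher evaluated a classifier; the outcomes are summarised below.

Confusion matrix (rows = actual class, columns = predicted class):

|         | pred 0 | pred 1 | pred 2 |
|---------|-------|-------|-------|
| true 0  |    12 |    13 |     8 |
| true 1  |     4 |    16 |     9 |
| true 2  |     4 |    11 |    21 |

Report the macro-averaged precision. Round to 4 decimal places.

0.5175

Per-class precision (TP/(TP+FP)):
  0: TP=12, FP=4+4=8 → 12/20 = 0.60000
  1: TP=16, FP=13+11=24 → 16/40 = 0.40000
  2: TP=21, FP=8+9=17 → 21/38 = 0.55263
Macro-precision = mean = (0.60000 + 0.40000 + 0.55263) / 3 = 0.5175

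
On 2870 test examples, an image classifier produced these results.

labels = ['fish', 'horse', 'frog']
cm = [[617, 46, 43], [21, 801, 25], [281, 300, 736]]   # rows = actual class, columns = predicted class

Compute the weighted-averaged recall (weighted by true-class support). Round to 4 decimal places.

0.7505

Per-class recall (TP/(TP+FN)):
  fish: TP=617, FN=46+43=89 → 617/706 = 0.87394
  horse: TP=801, FN=21+25=46 → 801/847 = 0.94569
  frog: TP=736, FN=281+300=581 → 736/1317 = 0.55885
Weighted-recall = Σ (supportᵢ/N)·recallᵢ with N=2870: (706/2870)·0.87394 + (847/2870)·0.94569 + (1317/2870)·0.55885 = 0.7505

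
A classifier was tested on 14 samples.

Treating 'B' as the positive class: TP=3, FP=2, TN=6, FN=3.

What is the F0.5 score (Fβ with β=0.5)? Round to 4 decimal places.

Fβ = (1+β²)·TP / ((1+β²)·TP + β²·FN + FP), with β²=1/4
= 1.25·3 / (1.25·3 + 0.25·3 + 2) = 0.5769

0.5769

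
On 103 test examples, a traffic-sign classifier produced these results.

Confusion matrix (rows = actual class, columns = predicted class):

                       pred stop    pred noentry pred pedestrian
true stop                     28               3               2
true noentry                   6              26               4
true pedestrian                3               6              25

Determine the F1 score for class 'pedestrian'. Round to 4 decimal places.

0.7692

Take TP from the diagonal, FP from the rest of the 'pedestrian' prediction marginal, FN from the rest of the 'pedestrian' actual marginal.
F1 score = 2·TP/(2·TP+FP+FN).
pedestrian: TP=25, FP=2+4=6, FN=3+6=9 → 50/65 = 0.76923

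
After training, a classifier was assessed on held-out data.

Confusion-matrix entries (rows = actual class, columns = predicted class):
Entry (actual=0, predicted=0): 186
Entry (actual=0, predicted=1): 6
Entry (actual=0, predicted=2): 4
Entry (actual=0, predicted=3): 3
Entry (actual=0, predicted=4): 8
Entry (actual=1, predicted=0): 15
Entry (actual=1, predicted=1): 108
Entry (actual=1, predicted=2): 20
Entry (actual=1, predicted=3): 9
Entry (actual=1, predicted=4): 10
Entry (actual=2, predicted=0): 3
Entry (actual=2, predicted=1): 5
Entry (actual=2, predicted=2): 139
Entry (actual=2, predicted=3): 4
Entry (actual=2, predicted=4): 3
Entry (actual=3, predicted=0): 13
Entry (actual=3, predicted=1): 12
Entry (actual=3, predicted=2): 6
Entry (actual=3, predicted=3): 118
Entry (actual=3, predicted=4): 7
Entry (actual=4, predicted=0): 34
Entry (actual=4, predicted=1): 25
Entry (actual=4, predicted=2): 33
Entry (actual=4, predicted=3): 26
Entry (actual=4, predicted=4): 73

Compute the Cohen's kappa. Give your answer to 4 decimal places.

Observed agreement pₒ = trace/N = 624/870 = 0.71724
Expected agreement pₑ = Σ (rowᵢ·colᵢ)/N² = (207·251 + 162·156 + 154·202 + 156·160 + 191·101)/870² = 0.20160
κ = (pₒ − pₑ)/(1 − pₑ) = (0.71724 − 0.20160)/(1 − 0.20160) = 0.6458

0.6458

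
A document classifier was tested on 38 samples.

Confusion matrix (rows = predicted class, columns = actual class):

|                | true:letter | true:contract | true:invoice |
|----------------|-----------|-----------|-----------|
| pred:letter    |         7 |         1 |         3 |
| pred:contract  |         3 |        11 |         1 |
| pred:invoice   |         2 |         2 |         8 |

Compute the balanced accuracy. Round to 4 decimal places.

0.6786

Balanced accuracy = mean of per-class recall.
  letter: recall = 7/12 = 0.58333
  contract: recall = 11/14 = 0.78571
  invoice: recall = 8/12 = 0.66667
Mean = (0.58333 + 0.78571 + 0.66667) / 3 = 0.6786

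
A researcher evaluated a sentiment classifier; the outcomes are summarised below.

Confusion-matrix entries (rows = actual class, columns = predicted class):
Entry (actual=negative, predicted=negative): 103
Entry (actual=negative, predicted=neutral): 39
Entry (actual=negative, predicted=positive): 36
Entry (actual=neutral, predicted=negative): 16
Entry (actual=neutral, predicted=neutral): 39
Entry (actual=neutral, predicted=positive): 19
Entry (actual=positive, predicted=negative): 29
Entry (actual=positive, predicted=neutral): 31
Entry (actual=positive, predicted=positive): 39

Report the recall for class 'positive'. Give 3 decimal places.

0.394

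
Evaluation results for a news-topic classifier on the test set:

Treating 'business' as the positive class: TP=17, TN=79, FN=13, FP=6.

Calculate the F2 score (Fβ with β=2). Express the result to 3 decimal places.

0.594

Fβ = (1+β²)·TP / ((1+β²)·TP + β²·FN + FP), with β²=4
= 5·17 / (5·17 + 4·13 + 6) = 0.594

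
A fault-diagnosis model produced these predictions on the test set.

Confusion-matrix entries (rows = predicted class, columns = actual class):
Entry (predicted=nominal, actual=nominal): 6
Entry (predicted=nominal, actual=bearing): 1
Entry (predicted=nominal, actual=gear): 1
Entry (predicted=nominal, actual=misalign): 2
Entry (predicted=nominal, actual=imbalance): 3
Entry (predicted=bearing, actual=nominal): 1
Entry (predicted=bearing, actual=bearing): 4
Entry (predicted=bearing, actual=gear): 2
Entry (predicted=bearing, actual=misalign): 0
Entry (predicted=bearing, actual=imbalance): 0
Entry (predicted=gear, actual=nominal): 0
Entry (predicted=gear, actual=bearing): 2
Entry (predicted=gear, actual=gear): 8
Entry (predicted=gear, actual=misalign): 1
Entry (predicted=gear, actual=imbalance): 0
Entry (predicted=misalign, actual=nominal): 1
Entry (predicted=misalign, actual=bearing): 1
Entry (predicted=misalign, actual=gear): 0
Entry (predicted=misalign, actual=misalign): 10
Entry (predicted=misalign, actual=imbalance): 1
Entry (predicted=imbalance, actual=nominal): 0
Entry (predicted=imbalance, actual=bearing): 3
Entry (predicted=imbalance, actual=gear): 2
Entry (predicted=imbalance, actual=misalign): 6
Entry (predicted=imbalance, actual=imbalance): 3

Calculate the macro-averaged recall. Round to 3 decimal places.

Per-class recall (TP/(TP+FN)):
  nominal: TP=6, FN=1+0+1+0=2 → 6/8 = 0.7500
  bearing: TP=4, FN=1+2+1+3=7 → 4/11 = 0.3636
  gear: TP=8, FN=1+2+0+2=5 → 8/13 = 0.6154
  misalign: TP=10, FN=2+0+1+6=9 → 10/19 = 0.5263
  imbalance: TP=3, FN=3+0+0+1=4 → 3/7 = 0.4286
Macro-recall = mean = (0.7500 + 0.3636 + 0.6154 + 0.5263 + 0.4286) / 5 = 0.537

0.537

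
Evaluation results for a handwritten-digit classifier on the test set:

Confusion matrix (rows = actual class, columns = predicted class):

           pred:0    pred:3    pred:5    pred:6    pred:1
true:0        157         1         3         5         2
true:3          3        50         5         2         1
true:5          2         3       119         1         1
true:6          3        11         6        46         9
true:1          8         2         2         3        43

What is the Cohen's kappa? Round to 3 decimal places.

Observed agreement pₒ = trace/N = 415/488 = 0.8504
Expected agreement pₑ = Σ (rowᵢ·colᵢ)/N² = (168·173 + 61·67 + 126·135 + 75·57 + 58·56)/488² = 0.2422
κ = (pₒ − pₑ)/(1 − pₑ) = (0.8504 − 0.2422)/(1 − 0.2422) = 0.803

0.803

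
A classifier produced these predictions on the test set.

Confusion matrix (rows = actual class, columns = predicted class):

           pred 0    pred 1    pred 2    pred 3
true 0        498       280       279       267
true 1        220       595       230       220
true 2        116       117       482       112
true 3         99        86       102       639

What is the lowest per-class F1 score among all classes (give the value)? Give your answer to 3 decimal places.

Per-class F1 score (2·TP/(2·TP+FP+FN)):
  0: TP=498, FP=220+116+99=435, FN=280+279+267=826 → 996/2257 = 0.4413
  1: TP=595, FP=280+117+86=483, FN=220+230+220=670 → 1190/2343 = 0.5079
  2: TP=482, FP=279+230+102=611, FN=116+117+112=345 → 964/1920 = 0.5021
  3: TP=639, FP=267+220+112=599, FN=99+86+102=287 → 1278/2164 = 0.5906
Lowest is class '0' with F1 score = 0.441.

0.441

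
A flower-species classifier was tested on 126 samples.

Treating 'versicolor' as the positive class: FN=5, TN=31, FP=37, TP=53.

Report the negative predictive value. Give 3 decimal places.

NPV = TN/(TN+FN) = 31/(31+5) = 0.861

0.861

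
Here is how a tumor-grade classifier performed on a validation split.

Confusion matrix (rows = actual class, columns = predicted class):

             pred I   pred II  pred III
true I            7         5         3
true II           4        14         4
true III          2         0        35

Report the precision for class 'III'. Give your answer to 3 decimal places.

Take TP from the diagonal, FP from the rest of the 'III' prediction marginal, FN from the rest of the 'III' actual marginal.
precision = TP/(TP+FP).
III: TP=35, FP=3+4=7 → 35/42 = 0.8333

0.833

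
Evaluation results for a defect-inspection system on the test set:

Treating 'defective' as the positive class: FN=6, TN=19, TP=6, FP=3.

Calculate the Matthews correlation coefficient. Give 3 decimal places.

MCC = (TP·TN − FP·FN) / √((TP+FP)(TP+FN)(TN+FP)(TN+FN))
Numerator = 6·19 − 3·6 = 96
Denominator = √(9·12·22·25) = √59400 = 243.7212
MCC = 96 / 243.7212 = 0.394

0.394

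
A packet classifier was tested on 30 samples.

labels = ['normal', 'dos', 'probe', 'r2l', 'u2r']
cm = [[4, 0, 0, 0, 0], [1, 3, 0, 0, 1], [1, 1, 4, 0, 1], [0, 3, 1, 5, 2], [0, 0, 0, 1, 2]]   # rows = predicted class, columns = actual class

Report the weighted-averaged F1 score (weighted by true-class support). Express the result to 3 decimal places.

0.594

Per-class F1 score (2·TP/(2·TP+FP+FN)):
  normal: TP=4, FP=0+0+0+0=0, FN=1+1+0+0=2 → 8/10 = 0.8000
  dos: TP=3, FP=1+0+0+1=2, FN=0+1+3+0=4 → 6/12 = 0.5000
  probe: TP=4, FP=1+1+0+1=3, FN=0+0+1+0=1 → 8/12 = 0.6667
  r2l: TP=5, FP=0+3+1+2=6, FN=0+0+0+1=1 → 10/17 = 0.5882
  u2r: TP=2, FP=0+0+0+1=1, FN=0+1+1+2=4 → 4/9 = 0.4444
Weighted-F1 score = Σ (supportᵢ/N)·F1 scoreᵢ with N=30: (6/30)·0.8000 + (7/30)·0.5000 + (5/30)·0.6667 + (6/30)·0.5882 + (6/30)·0.4444 = 0.594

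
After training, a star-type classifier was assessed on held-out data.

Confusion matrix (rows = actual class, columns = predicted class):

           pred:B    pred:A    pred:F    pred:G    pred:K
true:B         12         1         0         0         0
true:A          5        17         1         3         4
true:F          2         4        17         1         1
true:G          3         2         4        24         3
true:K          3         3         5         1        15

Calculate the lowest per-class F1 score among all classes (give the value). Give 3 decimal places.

0.596

Per-class F1 score (2·TP/(2·TP+FP+FN)):
  B: TP=12, FP=5+2+3+3=13, FN=1+0+0+0=1 → 24/38 = 0.6316
  A: TP=17, FP=1+4+2+3=10, FN=5+1+3+4=13 → 34/57 = 0.5965
  F: TP=17, FP=0+1+4+5=10, FN=2+4+1+1=8 → 34/52 = 0.6538
  G: TP=24, FP=0+3+1+1=5, FN=3+2+4+3=12 → 48/65 = 0.7385
  K: TP=15, FP=0+4+1+3=8, FN=3+3+5+1=12 → 30/50 = 0.6000
Lowest is class 'A' with F1 score = 0.596.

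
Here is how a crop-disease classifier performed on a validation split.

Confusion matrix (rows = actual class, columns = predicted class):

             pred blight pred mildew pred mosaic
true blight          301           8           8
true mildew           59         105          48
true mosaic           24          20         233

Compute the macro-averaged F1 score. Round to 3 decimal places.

Per-class F1 score (2·TP/(2·TP+FP+FN)):
  blight: TP=301, FP=59+24=83, FN=8+8=16 → 602/701 = 0.8588
  mildew: TP=105, FP=8+20=28, FN=59+48=107 → 210/345 = 0.6087
  mosaic: TP=233, FP=8+48=56, FN=24+20=44 → 466/566 = 0.8233
Macro-F1 score = mean = (0.8588 + 0.6087 + 0.8233) / 3 = 0.764

0.764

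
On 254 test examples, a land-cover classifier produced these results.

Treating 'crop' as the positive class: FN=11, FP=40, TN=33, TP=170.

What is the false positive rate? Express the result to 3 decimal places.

0.548

FPR = FP/(FP+TN) = 40/(40+33) = 0.548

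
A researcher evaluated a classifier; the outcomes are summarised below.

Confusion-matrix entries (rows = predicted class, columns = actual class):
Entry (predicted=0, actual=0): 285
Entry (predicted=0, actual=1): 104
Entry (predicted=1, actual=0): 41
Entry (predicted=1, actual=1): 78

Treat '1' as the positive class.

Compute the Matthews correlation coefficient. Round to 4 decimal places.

0.3428

MCC = (TP·TN − FP·FN) / √((TP+FP)(TP+FN)(TN+FP)(TN+FN))
Numerator = 78·285 − 41·104 = 17966
Denominator = √(119·182·326·389) = √2746537612 = 52407.4194
MCC = 17966 / 52407.4194 = 0.3428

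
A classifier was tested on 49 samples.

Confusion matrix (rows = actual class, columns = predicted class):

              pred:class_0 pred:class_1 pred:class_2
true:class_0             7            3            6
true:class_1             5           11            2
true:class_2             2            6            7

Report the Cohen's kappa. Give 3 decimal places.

Observed agreement pₒ = trace/N = 25/49 = 0.5102
Expected agreement pₑ = Σ (rowᵢ·colᵢ)/N² = (16·14 + 18·20 + 15·15)/49² = 0.3369
κ = (pₒ − pₑ)/(1 − pₑ) = (0.5102 − 0.3369)/(1 − 0.3369) = 0.261

0.261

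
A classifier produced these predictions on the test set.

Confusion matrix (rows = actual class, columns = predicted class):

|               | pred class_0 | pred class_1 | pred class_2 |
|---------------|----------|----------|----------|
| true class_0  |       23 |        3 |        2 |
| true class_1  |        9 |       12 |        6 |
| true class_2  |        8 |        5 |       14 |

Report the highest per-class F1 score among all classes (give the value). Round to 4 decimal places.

Per-class F1 score (2·TP/(2·TP+FP+FN)):
  class_0: TP=23, FP=9+8=17, FN=3+2=5 → 46/68 = 0.67647
  class_1: TP=12, FP=3+5=8, FN=9+6=15 → 24/47 = 0.51064
  class_2: TP=14, FP=2+6=8, FN=8+5=13 → 28/49 = 0.57143
Highest is class 'class_0' with F1 score = 0.6765.

0.6765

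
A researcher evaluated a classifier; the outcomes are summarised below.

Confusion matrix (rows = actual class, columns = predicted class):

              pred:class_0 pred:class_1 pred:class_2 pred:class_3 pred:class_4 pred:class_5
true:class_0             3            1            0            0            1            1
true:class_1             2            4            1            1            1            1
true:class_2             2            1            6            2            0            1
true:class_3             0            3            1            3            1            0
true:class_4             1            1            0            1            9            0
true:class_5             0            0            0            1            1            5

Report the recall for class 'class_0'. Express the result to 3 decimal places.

0.500

One-vs-rest for 'class_0': TP = diagonal; FP = other classes predicted 'class_0'; FN = 'class_0' predicted as other.
recall = TP/(TP+FN).
class_0: TP=3, FN=1+0+0+1+1=3 → 3/6 = 0.5000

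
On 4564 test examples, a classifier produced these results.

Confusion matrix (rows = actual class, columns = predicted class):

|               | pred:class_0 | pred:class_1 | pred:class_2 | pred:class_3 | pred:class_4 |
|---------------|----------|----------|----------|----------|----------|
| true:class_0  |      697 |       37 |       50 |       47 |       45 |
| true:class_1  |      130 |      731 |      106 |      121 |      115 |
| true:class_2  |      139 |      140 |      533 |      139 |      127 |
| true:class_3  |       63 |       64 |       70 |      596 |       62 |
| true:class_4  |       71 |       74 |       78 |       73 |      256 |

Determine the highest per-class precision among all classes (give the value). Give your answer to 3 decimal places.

0.699

Per-class precision (TP/(TP+FP)):
  class_0: TP=697, FP=130+139+63+71=403 → 697/1100 = 0.6336
  class_1: TP=731, FP=37+140+64+74=315 → 731/1046 = 0.6989
  class_2: TP=533, FP=50+106+70+78=304 → 533/837 = 0.6368
  class_3: TP=596, FP=47+121+139+73=380 → 596/976 = 0.6107
  class_4: TP=256, FP=45+115+127+62=349 → 256/605 = 0.4231
Highest is class 'class_1' with precision = 0.699.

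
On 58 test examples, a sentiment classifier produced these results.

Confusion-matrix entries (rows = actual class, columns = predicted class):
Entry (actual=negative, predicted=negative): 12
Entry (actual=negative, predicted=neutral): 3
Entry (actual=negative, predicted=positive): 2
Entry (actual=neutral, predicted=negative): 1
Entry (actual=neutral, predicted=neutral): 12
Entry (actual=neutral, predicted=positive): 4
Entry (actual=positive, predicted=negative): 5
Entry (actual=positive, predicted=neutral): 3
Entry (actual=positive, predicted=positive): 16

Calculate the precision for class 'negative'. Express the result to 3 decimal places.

One-vs-rest for 'negative': TP = diagonal; FP = other classes predicted 'negative'; FN = 'negative' predicted as other.
precision = TP/(TP+FP).
negative: TP=12, FP=1+5=6 → 12/18 = 0.6667

0.667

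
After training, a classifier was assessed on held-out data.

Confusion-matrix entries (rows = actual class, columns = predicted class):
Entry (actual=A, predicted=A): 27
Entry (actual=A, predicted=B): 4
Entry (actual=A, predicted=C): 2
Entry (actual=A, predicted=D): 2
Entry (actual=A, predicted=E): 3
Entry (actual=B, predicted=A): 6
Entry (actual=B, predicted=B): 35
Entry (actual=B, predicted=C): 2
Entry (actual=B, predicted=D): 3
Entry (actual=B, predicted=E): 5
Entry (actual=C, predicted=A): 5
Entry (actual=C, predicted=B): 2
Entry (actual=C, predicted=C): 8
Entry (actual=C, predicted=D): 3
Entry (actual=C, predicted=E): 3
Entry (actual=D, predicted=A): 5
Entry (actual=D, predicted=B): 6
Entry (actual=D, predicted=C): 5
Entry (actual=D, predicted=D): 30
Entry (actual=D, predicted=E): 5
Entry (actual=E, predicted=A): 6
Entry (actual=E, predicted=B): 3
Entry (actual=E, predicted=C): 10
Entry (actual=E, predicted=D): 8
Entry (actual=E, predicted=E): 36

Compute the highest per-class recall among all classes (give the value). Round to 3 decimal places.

0.711

Per-class recall (TP/(TP+FN)):
  A: TP=27, FN=4+2+2+3=11 → 27/38 = 0.7105
  B: TP=35, FN=6+2+3+5=16 → 35/51 = 0.6863
  C: TP=8, FN=5+2+3+3=13 → 8/21 = 0.3810
  D: TP=30, FN=5+6+5+5=21 → 30/51 = 0.5882
  E: TP=36, FN=6+3+10+8=27 → 36/63 = 0.5714
Highest is class 'A' with recall = 0.711.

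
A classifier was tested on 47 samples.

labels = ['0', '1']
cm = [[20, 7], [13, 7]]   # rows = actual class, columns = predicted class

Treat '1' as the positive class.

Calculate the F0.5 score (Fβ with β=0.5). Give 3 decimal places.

Fβ = (1+β²)·TP / ((1+β²)·TP + β²·FN + FP), with β²=1/4
= 1.25·7 / (1.25·7 + 0.25·13 + 7) = 0.461

0.461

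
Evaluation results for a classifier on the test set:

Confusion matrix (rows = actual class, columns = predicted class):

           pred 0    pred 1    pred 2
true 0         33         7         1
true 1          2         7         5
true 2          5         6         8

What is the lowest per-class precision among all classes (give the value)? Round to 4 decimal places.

0.3500

Per-class precision (TP/(TP+FP)):
  0: TP=33, FP=2+5=7 → 33/40 = 0.82500
  1: TP=7, FP=7+6=13 → 7/20 = 0.35000
  2: TP=8, FP=1+5=6 → 8/14 = 0.57143
Lowest is class '1' with precision = 0.3500.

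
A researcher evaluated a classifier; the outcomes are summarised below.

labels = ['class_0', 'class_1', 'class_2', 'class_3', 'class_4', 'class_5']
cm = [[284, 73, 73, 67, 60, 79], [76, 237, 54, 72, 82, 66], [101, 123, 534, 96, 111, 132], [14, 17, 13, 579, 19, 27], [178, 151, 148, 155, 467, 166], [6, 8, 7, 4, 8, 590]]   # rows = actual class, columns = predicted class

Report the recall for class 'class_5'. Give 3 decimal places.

0.947

Take TP from the diagonal, FP from the rest of the 'class_5' prediction marginal, FN from the rest of the 'class_5' actual marginal.
recall = TP/(TP+FN).
class_5: TP=590, FN=6+8+7+4+8=33 → 590/623 = 0.9470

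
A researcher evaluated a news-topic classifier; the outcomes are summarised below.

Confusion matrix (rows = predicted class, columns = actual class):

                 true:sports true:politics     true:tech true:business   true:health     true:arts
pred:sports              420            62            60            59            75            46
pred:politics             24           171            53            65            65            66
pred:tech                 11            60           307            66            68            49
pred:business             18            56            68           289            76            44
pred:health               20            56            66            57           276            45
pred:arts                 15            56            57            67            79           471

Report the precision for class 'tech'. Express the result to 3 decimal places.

One-vs-rest for 'tech': TP = diagonal; FP = other classes predicted 'tech'; FN = 'tech' predicted as other.
precision = TP/(TP+FP).
tech: TP=307, FP=11+60+66+68+49=254 → 307/561 = 0.5472

0.547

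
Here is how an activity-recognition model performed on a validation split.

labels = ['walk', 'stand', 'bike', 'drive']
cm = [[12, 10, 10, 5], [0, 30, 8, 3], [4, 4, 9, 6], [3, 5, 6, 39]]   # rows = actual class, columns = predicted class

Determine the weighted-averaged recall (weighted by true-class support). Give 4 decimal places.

Per-class recall (TP/(TP+FN)):
  walk: TP=12, FN=10+10+5=25 → 12/37 = 0.32432
  stand: TP=30, FN=0+8+3=11 → 30/41 = 0.73171
  bike: TP=9, FN=4+4+6=14 → 9/23 = 0.39130
  drive: TP=39, FN=3+5+6=14 → 39/53 = 0.73585
Weighted-recall = Σ (supportᵢ/N)·recallᵢ with N=154: (37/154)·0.32432 + (41/154)·0.73171 + (23/154)·0.39130 + (53/154)·0.73585 = 0.5844

0.5844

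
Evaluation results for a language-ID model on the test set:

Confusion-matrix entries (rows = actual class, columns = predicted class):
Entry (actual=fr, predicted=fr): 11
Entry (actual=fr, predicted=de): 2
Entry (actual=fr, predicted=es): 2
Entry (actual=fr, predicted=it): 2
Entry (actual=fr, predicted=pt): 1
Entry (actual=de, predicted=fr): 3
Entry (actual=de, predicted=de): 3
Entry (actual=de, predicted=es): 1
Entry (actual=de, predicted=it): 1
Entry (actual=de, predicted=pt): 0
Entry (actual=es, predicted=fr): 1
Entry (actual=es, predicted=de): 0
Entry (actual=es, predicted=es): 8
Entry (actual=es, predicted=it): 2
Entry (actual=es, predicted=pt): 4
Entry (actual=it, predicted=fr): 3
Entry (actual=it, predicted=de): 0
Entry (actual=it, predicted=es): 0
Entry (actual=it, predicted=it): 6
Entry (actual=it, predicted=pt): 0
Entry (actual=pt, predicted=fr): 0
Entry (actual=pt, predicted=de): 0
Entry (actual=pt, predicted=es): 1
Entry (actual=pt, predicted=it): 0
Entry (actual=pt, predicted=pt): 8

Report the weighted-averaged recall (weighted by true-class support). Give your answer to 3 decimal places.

0.610

Per-class recall (TP/(TP+FN)):
  fr: TP=11, FN=2+2+2+1=7 → 11/18 = 0.6111
  de: TP=3, FN=3+1+1+0=5 → 3/8 = 0.3750
  es: TP=8, FN=1+0+2+4=7 → 8/15 = 0.5333
  it: TP=6, FN=3+0+0+0=3 → 6/9 = 0.6667
  pt: TP=8, FN=0+0+1+0=1 → 8/9 = 0.8889
Weighted-recall = Σ (supportᵢ/N)·recallᵢ with N=59: (18/59)·0.6111 + (8/59)·0.3750 + (15/59)·0.5333 + (9/59)·0.6667 + (9/59)·0.8889 = 0.610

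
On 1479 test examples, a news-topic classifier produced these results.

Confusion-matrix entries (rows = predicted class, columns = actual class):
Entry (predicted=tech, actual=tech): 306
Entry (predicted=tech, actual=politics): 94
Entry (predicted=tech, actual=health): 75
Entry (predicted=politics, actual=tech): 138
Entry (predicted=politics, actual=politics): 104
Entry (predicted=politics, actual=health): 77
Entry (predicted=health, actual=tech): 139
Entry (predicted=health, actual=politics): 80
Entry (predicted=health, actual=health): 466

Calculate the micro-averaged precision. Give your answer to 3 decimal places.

0.592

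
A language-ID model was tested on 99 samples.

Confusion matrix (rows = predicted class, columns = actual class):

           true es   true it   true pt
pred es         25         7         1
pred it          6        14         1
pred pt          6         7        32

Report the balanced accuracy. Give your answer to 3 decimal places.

0.706

Balanced accuracy = mean of per-class recall.
  es: recall = 25/37 = 0.6757
  it: recall = 14/28 = 0.5000
  pt: recall = 32/34 = 0.9412
Mean = (0.6757 + 0.5000 + 0.9412) / 3 = 0.706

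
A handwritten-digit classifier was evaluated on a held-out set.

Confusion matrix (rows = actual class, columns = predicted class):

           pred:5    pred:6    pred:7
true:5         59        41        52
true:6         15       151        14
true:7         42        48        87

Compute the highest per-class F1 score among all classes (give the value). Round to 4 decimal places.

Per-class F1 score (2·TP/(2·TP+FP+FN)):
  5: TP=59, FP=15+42=57, FN=41+52=93 → 118/268 = 0.44030
  6: TP=151, FP=41+48=89, FN=15+14=29 → 302/420 = 0.71905
  7: TP=87, FP=52+14=66, FN=42+48=90 → 174/330 = 0.52727
Highest is class '6' with F1 score = 0.7190.

0.7190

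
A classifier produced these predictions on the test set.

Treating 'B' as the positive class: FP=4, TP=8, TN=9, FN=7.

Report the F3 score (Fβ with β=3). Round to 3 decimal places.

Fβ = (1+β²)·TP / ((1+β²)·TP + β²·FN + FP), with β²=9
= 10·8 / (10·8 + 9·7 + 4) = 0.544

0.544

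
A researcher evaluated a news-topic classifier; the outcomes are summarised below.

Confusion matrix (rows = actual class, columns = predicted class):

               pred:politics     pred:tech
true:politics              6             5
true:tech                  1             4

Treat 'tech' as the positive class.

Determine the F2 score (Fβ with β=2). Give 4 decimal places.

0.6897

Fβ = (1+β²)·TP / ((1+β²)·TP + β²·FN + FP), with β²=4
= 5·4 / (5·4 + 4·1 + 5) = 0.6897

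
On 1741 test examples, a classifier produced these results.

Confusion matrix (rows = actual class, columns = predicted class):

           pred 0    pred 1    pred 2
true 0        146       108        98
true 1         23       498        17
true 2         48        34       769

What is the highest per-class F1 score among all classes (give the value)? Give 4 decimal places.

Per-class F1 score (2·TP/(2·TP+FP+FN)):
  0: TP=146, FP=23+48=71, FN=108+98=206 → 292/569 = 0.51318
  1: TP=498, FP=108+34=142, FN=23+17=40 → 996/1178 = 0.84550
  2: TP=769, FP=98+17=115, FN=48+34=82 → 1538/1735 = 0.88646
Highest is class '2' with F1 score = 0.8865.

0.8865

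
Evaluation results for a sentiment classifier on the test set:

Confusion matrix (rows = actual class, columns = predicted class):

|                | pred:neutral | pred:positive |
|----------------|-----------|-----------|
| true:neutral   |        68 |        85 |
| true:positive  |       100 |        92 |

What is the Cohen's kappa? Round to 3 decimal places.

-0.076

Observed agreement pₒ = trace/N = 160/345 = 0.4638
Expected agreement pₑ = Σ (rowᵢ·colᵢ)/N² = (153·168 + 192·177)/345² = 0.5015
κ = (pₒ − pₑ)/(1 − pₑ) = (0.4638 − 0.5015)/(1 − 0.5015) = -0.076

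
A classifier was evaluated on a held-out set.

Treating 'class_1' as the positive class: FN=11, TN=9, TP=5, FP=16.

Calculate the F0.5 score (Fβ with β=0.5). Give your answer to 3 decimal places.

0.250

Fβ = (1+β²)·TP / ((1+β²)·TP + β²·FN + FP), with β²=1/4
= 1.25·5 / (1.25·5 + 0.25·11 + 16) = 0.250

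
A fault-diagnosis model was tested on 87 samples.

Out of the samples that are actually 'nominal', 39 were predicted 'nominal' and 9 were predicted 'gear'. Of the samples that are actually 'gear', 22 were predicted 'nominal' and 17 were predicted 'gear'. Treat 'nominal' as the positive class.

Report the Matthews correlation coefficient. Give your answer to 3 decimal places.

0.270

MCC = (TP·TN − FP·FN) / √((TP+FP)(TP+FN)(TN+FP)(TN+FN))
Numerator = 39·17 − 22·9 = 465
Denominator = √(61·48·39·26) = √2968992 = 1723.0763
MCC = 465 / 1723.0763 = 0.270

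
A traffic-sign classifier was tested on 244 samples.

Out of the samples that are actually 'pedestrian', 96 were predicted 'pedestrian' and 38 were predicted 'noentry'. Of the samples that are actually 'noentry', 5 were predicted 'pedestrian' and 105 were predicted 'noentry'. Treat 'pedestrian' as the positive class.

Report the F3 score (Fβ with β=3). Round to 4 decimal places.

0.7345

Fβ = (1+β²)·TP / ((1+β²)·TP + β²·FN + FP), with β²=9
= 10·96 / (10·96 + 9·38 + 5) = 0.7345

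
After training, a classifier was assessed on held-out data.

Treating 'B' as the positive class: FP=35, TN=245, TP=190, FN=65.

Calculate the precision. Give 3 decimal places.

0.844

Precision = TP/(TP+FP) = 190/(190+35) = 190/225 = 0.844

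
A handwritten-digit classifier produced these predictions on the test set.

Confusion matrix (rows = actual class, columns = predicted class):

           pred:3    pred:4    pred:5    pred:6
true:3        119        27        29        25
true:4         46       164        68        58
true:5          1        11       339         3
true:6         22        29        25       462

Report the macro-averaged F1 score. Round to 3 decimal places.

0.719

Per-class F1 score (2·TP/(2·TP+FP+FN)):
  3: TP=119, FP=46+1+22=69, FN=27+29+25=81 → 238/388 = 0.6134
  4: TP=164, FP=27+11+29=67, FN=46+68+58=172 → 328/567 = 0.5785
  5: TP=339, FP=29+68+25=122, FN=1+11+3=15 → 678/815 = 0.8319
  6: TP=462, FP=25+58+3=86, FN=22+29+25=76 → 924/1086 = 0.8508
Macro-F1 score = mean = (0.6134 + 0.5785 + 0.8319 + 0.8508) / 4 = 0.719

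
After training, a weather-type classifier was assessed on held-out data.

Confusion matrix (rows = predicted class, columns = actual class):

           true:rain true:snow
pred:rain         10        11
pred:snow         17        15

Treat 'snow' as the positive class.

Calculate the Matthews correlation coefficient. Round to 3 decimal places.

-0.054

MCC = (TP·TN − FP·FN) / √((TP+FP)(TP+FN)(TN+FP)(TN+FN))
Numerator = 15·10 − 17·11 = -37
Denominator = √(32·26·27·21) = √471744 = 686.8362
MCC = -37 / 686.8362 = -0.054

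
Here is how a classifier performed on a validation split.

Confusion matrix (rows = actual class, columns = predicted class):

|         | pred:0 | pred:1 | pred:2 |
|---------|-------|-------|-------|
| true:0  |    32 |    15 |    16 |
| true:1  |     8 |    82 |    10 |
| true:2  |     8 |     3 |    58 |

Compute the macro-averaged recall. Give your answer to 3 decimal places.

0.723

Per-class recall (TP/(TP+FN)):
  0: TP=32, FN=15+16=31 → 32/63 = 0.5079
  1: TP=82, FN=8+10=18 → 82/100 = 0.8200
  2: TP=58, FN=8+3=11 → 58/69 = 0.8406
Macro-recall = mean = (0.5079 + 0.8200 + 0.8406) / 3 = 0.723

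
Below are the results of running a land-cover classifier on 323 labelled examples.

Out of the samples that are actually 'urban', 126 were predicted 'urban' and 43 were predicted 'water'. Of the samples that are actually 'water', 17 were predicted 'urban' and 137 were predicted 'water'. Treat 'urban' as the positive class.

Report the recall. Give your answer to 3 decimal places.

0.746

Recall = TP/(TP+FN) = 126/(126+43) = 126/169 = 0.746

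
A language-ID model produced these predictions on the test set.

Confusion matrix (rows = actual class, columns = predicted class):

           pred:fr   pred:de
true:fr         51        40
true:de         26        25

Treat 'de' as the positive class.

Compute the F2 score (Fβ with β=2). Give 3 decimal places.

Fβ = (1+β²)·TP / ((1+β²)·TP + β²·FN + FP), with β²=4
= 5·25 / (5·25 + 4·26 + 40) = 0.465

0.465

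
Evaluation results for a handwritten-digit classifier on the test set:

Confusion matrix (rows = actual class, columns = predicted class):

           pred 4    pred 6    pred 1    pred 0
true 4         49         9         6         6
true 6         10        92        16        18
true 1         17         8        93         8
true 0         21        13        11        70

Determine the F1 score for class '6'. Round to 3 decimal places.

0.713

Take TP from the diagonal, FP from the rest of the '6' prediction marginal, FN from the rest of the '6' actual marginal.
F1 score = 2·TP/(2·TP+FP+FN).
6: TP=92, FP=9+8+13=30, FN=10+16+18=44 → 184/258 = 0.7132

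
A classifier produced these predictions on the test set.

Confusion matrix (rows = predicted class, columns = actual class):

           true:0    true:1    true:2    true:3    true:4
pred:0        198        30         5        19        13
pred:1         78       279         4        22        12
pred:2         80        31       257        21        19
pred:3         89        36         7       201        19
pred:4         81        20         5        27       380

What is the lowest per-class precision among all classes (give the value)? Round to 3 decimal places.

Per-class precision (TP/(TP+FP)):
  0: TP=198, FP=30+5+19+13=67 → 198/265 = 0.7472
  1: TP=279, FP=78+4+22+12=116 → 279/395 = 0.7063
  2: TP=257, FP=80+31+21+19=151 → 257/408 = 0.6299
  3: TP=201, FP=89+36+7+19=151 → 201/352 = 0.5710
  4: TP=380, FP=81+20+5+27=133 → 380/513 = 0.7407
Lowest is class '3' with precision = 0.571.

0.571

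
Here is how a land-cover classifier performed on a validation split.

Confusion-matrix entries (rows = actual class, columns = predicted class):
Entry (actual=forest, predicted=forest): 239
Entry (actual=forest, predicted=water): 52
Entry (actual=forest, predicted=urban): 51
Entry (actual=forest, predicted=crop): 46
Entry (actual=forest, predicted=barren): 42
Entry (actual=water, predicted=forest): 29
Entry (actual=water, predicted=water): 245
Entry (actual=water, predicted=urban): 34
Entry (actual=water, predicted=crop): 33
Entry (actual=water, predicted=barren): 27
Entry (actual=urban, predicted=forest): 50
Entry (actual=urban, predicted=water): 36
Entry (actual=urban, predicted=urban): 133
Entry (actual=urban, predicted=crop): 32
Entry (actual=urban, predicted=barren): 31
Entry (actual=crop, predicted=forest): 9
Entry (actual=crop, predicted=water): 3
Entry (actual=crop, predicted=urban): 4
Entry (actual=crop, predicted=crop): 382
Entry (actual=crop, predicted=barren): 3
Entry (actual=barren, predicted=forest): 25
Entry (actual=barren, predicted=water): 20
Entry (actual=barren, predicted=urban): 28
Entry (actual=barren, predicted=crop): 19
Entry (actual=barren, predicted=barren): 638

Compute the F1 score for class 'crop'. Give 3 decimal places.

0.837

Take TP from the diagonal, FP from the rest of the 'crop' prediction marginal, FN from the rest of the 'crop' actual marginal.
F1 score = 2·TP/(2·TP+FP+FN).
crop: TP=382, FP=46+33+32+19=130, FN=9+3+4+3=19 → 764/913 = 0.8368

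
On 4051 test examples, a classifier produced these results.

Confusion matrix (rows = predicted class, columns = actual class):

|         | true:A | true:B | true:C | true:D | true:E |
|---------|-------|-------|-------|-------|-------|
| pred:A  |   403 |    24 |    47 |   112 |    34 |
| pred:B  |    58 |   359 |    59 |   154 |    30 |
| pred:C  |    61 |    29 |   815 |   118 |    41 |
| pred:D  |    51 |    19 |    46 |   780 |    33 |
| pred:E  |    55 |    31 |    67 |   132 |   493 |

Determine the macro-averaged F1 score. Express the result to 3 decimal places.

0.693

Per-class F1 score (2·TP/(2·TP+FP+FN)):
  A: TP=403, FP=24+47+112+34=217, FN=58+61+51+55=225 → 806/1248 = 0.6458
  B: TP=359, FP=58+59+154+30=301, FN=24+29+19+31=103 → 718/1122 = 0.6399
  C: TP=815, FP=61+29+118+41=249, FN=47+59+46+67=219 → 1630/2098 = 0.7769
  D: TP=780, FP=51+19+46+33=149, FN=112+154+118+132=516 → 1560/2225 = 0.7011
  E: TP=493, FP=55+31+67+132=285, FN=34+30+41+33=138 → 986/1409 = 0.6998
Macro-F1 score = mean = (0.6458 + 0.6399 + 0.7769 + 0.7011 + 0.6998) / 5 = 0.693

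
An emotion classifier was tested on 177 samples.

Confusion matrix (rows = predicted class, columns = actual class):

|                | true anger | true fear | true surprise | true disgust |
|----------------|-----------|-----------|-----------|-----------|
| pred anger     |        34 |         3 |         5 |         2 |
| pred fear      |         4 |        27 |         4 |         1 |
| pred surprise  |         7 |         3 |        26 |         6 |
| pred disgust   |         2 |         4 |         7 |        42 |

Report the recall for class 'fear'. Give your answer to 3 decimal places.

0.730

recall = TP/(TP+FN).
fear: TP=27, FN=3+3+4=10 → 27/37 = 0.7297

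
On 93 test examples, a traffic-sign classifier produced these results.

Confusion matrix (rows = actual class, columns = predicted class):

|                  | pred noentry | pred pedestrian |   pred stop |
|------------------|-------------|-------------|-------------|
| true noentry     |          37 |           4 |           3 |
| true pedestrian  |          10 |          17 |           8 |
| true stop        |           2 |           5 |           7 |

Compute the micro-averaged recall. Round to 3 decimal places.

0.656

Micro-averaging pools counts across classes: ΣTP=61, ΣFP=32, ΣFN=32.
Micro-recall = TP/(TP+FN) on pooled counts = 0.656 (equals overall accuracy in single-label multiclass).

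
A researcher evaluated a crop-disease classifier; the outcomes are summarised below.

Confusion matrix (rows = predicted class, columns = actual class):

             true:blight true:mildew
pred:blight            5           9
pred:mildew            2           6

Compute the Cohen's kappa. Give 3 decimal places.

0.090

Observed agreement pₒ = trace/N = 11/22 = 0.5000
Expected agreement pₑ = Σ (rowᵢ·colᵢ)/N² = (7·14 + 15·8)/22² = 0.4504
κ = (pₒ − pₑ)/(1 − pₑ) = (0.5000 − 0.4504)/(1 − 0.4504) = 0.090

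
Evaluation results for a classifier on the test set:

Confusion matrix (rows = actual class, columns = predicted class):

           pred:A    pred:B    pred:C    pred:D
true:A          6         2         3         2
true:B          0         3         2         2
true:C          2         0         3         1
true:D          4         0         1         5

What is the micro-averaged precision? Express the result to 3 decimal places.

Micro-averaging pools counts across classes: ΣTP=17, ΣFP=19, ΣFN=19.
Micro-precision = TP/(TP+FP) on pooled counts = 0.472 (equals overall accuracy in single-label multiclass).

0.472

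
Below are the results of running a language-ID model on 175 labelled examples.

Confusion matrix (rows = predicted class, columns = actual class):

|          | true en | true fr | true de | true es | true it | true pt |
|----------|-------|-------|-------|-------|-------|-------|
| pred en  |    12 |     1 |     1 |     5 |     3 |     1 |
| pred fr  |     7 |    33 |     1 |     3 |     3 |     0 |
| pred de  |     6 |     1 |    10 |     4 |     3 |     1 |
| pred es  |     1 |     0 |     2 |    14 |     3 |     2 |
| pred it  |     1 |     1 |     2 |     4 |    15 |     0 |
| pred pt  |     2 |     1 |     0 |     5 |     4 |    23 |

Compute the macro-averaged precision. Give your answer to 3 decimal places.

0.595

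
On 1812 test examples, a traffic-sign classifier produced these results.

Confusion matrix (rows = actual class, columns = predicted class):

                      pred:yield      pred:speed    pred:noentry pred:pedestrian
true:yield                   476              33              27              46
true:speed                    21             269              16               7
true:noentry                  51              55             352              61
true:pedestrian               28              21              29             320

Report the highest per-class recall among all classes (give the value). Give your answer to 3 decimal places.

0.859

Per-class recall (TP/(TP+FN)):
  yield: TP=476, FN=33+27+46=106 → 476/582 = 0.8179
  speed: TP=269, FN=21+16+7=44 → 269/313 = 0.8594
  noentry: TP=352, FN=51+55+61=167 → 352/519 = 0.6782
  pedestrian: TP=320, FN=28+21+29=78 → 320/398 = 0.8040
Highest is class 'speed' with recall = 0.859.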